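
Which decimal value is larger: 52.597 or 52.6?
52.6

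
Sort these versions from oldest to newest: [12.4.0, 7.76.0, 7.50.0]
[7.50.0, 7.76.0, 12.4.0]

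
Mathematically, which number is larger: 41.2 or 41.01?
41.2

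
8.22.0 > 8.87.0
False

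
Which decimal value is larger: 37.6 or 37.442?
37.6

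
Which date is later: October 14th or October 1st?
October 14th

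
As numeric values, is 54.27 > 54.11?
True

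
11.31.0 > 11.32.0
False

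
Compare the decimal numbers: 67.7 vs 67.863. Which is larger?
67.863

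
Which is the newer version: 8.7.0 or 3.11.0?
8.7.0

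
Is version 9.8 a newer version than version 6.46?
Yes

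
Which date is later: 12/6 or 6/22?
12/6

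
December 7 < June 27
False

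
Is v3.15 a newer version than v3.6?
Yes. Version numbers are compared segment by segment as integers, not as decimals: minor version 15 > 6, so v3.15 > v3.6 (even though the decimal 3.15 < 3.6).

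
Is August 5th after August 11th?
No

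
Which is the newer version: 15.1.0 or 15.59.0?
15.59.0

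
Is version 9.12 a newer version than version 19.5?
No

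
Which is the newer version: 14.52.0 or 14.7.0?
14.52.0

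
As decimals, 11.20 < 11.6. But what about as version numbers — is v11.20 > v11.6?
True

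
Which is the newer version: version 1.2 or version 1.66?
version 1.66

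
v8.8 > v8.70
False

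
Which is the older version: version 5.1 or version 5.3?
version 5.1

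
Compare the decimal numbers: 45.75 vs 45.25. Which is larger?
45.75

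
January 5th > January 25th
False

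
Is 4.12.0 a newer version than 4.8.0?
Yes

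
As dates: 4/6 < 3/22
False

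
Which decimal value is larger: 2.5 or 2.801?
2.801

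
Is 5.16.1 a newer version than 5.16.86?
No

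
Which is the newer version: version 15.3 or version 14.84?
version 15.3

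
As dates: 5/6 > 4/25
True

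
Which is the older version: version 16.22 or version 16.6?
version 16.6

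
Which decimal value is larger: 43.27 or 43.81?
43.81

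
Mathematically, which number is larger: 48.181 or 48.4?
48.4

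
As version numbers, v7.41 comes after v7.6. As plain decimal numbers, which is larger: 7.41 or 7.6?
7.6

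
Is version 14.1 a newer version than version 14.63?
No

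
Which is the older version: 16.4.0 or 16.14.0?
16.4.0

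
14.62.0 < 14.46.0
False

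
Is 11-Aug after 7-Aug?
Yes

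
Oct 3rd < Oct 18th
True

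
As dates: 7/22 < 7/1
False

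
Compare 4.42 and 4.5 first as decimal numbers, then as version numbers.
As decimals: 4.42 < 4.5. As versions: v4.42 > v4.5 (minor version 42 > 5).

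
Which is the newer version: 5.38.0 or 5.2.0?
5.38.0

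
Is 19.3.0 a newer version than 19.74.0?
No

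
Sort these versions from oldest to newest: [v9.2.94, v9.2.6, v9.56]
[v9.2.6, v9.2.94, v9.56]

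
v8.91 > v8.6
True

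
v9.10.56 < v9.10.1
False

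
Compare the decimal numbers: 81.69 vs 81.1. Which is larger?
81.69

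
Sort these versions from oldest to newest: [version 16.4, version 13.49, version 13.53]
[version 13.49, version 13.53, version 16.4]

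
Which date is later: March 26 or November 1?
November 1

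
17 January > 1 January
True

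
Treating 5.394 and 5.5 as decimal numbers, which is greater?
5.5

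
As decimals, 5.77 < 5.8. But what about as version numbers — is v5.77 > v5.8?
True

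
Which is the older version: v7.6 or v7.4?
v7.4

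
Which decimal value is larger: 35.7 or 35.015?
35.7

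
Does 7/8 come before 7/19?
Yes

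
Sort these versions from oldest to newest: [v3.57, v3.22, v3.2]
[v3.2, v3.22, v3.57]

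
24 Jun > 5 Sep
False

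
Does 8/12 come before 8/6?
No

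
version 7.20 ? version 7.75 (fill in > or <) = <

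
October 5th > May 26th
True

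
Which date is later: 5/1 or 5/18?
5/18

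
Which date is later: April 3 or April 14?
April 14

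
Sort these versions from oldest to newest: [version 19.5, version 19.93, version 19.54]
[version 19.5, version 19.54, version 19.93]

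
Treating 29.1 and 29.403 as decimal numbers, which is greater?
29.403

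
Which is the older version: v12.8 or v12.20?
v12.8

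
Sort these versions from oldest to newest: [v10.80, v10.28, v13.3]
[v10.28, v10.80, v13.3]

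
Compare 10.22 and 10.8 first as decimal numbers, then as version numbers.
As decimals: 10.22 < 10.8. As versions: v10.22 > v10.8 (minor version 22 > 8).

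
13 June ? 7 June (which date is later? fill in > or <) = >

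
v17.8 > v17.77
False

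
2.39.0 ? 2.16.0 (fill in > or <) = >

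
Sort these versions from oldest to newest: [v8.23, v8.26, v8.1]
[v8.1, v8.23, v8.26]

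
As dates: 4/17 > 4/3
True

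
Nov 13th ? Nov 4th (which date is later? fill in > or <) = >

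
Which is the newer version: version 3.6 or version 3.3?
version 3.6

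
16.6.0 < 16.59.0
True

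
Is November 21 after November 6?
Yes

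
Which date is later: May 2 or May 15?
May 15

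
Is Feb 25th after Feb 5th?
Yes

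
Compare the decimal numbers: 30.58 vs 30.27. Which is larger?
30.58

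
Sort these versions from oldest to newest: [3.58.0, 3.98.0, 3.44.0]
[3.44.0, 3.58.0, 3.98.0]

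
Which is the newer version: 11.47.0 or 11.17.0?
11.47.0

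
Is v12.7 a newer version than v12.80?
No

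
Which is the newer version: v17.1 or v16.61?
v17.1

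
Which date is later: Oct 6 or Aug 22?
Oct 6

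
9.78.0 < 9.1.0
False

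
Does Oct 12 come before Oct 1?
No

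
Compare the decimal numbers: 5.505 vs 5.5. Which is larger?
5.505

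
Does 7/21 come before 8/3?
Yes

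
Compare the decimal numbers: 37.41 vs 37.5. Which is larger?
37.5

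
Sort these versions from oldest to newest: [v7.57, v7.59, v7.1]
[v7.1, v7.57, v7.59]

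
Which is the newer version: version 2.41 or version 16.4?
version 16.4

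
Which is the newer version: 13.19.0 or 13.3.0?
13.19.0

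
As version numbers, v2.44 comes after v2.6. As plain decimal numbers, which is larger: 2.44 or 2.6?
2.6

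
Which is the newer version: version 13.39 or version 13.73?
version 13.73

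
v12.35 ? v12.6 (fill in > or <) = >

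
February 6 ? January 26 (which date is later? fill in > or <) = >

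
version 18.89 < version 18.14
False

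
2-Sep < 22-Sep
True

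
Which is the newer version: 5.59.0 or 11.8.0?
11.8.0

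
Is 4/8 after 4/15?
No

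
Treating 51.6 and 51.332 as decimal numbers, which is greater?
51.6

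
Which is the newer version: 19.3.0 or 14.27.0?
19.3.0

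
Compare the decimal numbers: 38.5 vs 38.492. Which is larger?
38.5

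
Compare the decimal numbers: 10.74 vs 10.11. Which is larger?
10.74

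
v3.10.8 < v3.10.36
True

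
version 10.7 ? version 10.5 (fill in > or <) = >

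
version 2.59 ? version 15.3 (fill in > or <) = <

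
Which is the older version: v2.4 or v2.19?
v2.4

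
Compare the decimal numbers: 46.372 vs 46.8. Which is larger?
46.8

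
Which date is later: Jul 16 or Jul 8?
Jul 16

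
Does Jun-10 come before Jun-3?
No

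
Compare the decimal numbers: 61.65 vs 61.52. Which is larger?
61.65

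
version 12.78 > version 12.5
True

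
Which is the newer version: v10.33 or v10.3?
v10.33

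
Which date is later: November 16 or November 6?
November 16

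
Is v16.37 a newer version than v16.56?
No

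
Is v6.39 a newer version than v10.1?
No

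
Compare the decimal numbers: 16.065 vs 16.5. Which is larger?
16.5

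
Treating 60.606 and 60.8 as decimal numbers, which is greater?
60.8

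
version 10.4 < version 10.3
False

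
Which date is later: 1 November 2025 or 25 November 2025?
25 November 2025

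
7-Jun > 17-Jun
False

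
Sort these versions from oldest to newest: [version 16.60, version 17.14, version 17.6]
[version 16.60, version 17.6, version 17.14]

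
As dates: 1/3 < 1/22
True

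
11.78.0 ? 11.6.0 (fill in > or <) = >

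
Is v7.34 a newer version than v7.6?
Yes. Version numbers are compared segment by segment as integers, not as decimals: minor version 34 > 6, so v7.34 > v7.6 (even though the decimal 7.34 < 7.6).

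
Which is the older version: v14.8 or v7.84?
v7.84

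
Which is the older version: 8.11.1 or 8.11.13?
8.11.1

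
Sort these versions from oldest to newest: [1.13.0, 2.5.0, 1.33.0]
[1.13.0, 1.33.0, 2.5.0]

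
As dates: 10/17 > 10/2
True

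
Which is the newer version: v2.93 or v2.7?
v2.93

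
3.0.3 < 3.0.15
True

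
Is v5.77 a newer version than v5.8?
Yes. Version numbers are compared segment by segment as integers, not as decimals: minor version 77 > 8, so v5.77 > v5.8 (even though the decimal 5.77 < 5.8).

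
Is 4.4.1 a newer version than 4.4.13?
No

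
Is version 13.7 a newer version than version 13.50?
No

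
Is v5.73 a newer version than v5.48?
Yes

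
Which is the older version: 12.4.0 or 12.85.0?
12.4.0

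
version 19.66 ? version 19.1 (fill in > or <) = >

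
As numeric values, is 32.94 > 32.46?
True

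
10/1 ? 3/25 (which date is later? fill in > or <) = >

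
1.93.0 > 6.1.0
False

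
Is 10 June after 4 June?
Yes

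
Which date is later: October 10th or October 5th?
October 10th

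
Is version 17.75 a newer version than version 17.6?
Yes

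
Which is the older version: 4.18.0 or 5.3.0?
4.18.0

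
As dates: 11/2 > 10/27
True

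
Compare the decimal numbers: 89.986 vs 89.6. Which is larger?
89.986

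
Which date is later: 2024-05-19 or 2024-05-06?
2024-05-19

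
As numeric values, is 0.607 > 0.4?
True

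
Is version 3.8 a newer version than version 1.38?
Yes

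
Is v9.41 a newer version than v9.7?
Yes. Version numbers are compared segment by segment as integers, not as decimals: minor version 41 > 7, so v9.41 > v9.7 (even though the decimal 9.41 < 9.7).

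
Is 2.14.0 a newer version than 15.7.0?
No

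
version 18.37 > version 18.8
True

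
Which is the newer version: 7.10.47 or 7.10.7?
7.10.47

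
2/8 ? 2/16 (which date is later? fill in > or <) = <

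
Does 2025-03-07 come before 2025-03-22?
Yes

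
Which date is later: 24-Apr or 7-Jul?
7-Jul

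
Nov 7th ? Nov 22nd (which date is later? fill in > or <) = <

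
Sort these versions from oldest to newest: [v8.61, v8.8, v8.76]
[v8.8, v8.61, v8.76]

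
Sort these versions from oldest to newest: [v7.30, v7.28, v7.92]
[v7.28, v7.30, v7.92]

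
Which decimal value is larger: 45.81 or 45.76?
45.81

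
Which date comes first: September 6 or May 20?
May 20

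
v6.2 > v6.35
False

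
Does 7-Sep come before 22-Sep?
Yes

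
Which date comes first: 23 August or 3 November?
23 August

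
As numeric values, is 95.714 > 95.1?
True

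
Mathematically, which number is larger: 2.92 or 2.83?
2.92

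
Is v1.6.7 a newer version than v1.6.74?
No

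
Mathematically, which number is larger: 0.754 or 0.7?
0.754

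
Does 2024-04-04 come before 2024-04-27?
Yes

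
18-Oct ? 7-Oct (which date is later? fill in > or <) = >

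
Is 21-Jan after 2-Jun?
No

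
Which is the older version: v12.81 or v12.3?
v12.3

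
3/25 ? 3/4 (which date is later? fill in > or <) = >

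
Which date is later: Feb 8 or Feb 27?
Feb 27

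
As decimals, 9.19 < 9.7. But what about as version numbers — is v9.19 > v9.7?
True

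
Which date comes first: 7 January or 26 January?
7 January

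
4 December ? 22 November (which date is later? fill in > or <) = >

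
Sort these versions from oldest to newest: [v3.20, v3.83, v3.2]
[v3.2, v3.20, v3.83]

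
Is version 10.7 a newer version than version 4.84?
Yes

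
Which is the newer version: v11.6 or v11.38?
v11.38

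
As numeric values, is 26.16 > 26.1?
True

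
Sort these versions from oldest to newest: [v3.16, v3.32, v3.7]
[v3.7, v3.16, v3.32]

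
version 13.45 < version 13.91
True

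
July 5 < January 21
False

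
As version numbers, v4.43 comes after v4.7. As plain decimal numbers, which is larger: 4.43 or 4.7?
4.7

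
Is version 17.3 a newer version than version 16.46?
Yes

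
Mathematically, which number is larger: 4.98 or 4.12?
4.98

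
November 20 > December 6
False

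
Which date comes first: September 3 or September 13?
September 3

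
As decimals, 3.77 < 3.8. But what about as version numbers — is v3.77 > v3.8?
True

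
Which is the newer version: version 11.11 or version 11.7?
version 11.11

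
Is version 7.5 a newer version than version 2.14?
Yes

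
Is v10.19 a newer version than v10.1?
Yes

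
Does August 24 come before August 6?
No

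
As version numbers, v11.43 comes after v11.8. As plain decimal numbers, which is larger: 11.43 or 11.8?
11.8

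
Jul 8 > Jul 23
False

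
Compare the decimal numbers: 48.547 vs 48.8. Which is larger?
48.8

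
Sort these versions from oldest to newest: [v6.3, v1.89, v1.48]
[v1.48, v1.89, v6.3]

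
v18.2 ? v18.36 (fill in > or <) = <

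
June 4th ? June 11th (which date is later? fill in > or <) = <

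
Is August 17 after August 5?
Yes. Day 17 comes after day 5 in August — this is a date comparison, not a decimal one (the decimal 8.17 would be smaller than 8.5).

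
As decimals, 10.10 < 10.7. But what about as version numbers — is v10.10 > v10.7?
True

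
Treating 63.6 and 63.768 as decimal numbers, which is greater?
63.768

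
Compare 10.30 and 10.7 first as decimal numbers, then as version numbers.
As decimals: 10.30 < 10.7. As versions: v10.30 > v10.7 (minor version 30 > 7).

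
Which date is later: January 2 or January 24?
January 24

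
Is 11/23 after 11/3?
Yes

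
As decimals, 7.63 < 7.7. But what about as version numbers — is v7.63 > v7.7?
True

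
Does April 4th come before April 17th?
Yes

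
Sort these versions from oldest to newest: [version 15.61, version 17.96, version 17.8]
[version 15.61, version 17.8, version 17.96]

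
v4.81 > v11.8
False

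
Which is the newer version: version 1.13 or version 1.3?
version 1.13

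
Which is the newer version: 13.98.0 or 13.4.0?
13.98.0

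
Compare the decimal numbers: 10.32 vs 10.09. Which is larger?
10.32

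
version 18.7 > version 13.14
True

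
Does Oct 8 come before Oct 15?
Yes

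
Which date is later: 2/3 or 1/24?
2/3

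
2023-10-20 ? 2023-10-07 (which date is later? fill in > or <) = >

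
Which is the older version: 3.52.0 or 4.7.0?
3.52.0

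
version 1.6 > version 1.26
False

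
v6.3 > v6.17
False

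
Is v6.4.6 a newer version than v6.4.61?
No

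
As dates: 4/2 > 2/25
True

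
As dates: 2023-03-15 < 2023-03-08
False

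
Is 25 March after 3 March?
Yes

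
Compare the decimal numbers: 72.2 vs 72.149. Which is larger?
72.2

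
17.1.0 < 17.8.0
True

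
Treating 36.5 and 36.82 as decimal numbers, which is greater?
36.82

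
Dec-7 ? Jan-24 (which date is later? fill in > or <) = >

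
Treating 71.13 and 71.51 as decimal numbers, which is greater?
71.51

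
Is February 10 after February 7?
Yes. Day 10 comes after day 7 in February — this is a date comparison, not a decimal one (the decimal 2.10 would be smaller than 2.7).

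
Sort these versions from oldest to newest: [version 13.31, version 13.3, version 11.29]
[version 11.29, version 13.3, version 13.31]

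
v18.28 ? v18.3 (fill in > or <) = >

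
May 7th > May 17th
False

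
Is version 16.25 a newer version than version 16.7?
Yes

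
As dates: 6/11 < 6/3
False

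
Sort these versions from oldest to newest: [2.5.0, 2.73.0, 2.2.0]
[2.2.0, 2.5.0, 2.73.0]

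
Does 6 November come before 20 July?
No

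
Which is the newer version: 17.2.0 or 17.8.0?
17.8.0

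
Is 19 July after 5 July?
Yes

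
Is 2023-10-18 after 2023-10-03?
Yes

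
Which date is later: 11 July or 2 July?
11 July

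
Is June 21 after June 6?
Yes. Day 21 comes after day 6 in June — this is a date comparison, not a decimal one (the decimal 6.21 would be smaller than 6.6).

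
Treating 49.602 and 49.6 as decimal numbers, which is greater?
49.602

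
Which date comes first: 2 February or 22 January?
22 January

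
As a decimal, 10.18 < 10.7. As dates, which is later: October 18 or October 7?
October 18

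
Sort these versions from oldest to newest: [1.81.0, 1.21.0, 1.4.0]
[1.4.0, 1.21.0, 1.81.0]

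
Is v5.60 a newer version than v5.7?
Yes. Version numbers are compared segment by segment as integers, not as decimals: minor version 60 > 7, so v5.60 > v5.7 (even though the decimal 5.60 < 5.7).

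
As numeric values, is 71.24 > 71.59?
False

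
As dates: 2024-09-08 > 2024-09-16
False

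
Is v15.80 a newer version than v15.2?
Yes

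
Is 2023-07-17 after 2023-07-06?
Yes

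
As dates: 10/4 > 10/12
False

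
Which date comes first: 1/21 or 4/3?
1/21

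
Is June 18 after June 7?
Yes. Day 18 comes after day 7 in June — this is a date comparison, not a decimal one (the decimal 6.18 would be smaller than 6.7).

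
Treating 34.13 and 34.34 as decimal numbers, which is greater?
34.34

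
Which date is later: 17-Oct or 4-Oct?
17-Oct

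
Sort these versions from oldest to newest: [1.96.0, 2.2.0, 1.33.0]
[1.33.0, 1.96.0, 2.2.0]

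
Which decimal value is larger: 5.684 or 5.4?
5.684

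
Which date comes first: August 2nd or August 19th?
August 2nd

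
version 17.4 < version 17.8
True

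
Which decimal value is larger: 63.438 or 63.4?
63.438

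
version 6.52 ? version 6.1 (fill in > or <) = >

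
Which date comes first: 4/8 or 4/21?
4/8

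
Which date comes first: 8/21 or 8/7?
8/7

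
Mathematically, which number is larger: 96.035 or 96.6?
96.6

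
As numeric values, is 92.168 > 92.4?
False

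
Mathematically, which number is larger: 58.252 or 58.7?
58.7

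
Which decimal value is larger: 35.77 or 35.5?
35.77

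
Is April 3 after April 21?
No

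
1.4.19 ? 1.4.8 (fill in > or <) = >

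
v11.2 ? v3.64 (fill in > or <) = >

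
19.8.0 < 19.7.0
False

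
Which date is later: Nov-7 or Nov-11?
Nov-11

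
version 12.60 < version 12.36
False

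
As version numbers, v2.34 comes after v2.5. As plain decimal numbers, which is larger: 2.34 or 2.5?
2.5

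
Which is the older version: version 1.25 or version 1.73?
version 1.25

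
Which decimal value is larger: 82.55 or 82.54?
82.55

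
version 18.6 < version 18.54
True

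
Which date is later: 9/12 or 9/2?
9/12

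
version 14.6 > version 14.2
True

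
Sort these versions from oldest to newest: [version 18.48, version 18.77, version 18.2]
[version 18.2, version 18.48, version 18.77]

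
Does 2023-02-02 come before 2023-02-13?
Yes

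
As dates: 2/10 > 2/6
True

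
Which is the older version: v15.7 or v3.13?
v3.13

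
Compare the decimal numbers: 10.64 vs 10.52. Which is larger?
10.64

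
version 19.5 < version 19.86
True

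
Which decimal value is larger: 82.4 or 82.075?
82.4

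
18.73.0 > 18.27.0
True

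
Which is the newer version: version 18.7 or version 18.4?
version 18.7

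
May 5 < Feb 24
False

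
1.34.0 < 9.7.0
True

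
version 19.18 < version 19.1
False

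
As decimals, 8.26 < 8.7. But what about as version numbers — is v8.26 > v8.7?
True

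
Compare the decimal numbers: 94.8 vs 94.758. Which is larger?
94.8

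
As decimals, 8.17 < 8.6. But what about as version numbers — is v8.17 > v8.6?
True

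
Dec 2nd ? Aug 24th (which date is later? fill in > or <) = >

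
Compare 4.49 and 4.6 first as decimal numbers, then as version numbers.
As decimals: 4.49 < 4.6. As versions: v4.49 > v4.6 (minor version 49 > 6).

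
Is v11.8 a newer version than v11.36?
No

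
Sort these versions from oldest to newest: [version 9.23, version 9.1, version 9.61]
[version 9.1, version 9.23, version 9.61]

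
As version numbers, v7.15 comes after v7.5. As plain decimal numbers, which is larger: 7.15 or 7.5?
7.5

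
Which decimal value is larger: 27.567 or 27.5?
27.567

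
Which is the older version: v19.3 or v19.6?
v19.3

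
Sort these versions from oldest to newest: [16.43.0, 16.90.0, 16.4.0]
[16.4.0, 16.43.0, 16.90.0]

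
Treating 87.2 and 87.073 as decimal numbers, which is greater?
87.2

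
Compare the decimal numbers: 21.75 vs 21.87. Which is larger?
21.87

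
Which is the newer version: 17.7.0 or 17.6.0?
17.7.0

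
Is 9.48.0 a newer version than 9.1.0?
Yes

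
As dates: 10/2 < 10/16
True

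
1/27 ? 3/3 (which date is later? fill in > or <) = <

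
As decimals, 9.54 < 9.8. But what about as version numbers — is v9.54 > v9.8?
True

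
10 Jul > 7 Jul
True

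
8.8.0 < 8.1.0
False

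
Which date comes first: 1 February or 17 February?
1 February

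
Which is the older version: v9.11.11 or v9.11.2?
v9.11.2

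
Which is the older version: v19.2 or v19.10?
v19.2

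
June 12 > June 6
True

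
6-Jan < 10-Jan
True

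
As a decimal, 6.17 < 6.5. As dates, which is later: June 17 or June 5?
June 17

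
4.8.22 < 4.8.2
False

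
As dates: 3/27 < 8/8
True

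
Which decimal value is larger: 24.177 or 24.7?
24.7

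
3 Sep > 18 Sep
False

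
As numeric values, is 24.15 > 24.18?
False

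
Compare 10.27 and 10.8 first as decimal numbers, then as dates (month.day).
As decimals: 10.27 < 10.8. As dates: 10/27 is later than 10/8 (day 27 > day 8).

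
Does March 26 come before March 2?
No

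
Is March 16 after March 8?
Yes. Day 16 comes after day 8 in March — this is a date comparison, not a decimal one (the decimal 3.16 would be smaller than 3.8).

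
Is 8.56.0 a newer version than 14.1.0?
No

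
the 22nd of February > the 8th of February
True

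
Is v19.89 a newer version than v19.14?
Yes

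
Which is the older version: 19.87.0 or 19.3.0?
19.3.0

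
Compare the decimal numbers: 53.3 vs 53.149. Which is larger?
53.3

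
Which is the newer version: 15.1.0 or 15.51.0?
15.51.0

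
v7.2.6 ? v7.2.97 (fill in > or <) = <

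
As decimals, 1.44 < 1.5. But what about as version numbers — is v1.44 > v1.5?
True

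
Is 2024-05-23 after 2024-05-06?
Yes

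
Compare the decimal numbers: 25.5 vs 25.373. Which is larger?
25.5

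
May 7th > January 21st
True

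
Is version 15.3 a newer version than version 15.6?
No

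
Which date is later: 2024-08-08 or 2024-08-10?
2024-08-10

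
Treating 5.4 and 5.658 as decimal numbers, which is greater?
5.658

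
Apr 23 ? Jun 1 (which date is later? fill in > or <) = <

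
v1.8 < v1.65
True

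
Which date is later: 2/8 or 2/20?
2/20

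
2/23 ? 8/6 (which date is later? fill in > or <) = <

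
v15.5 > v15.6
False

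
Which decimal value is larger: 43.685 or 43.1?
43.685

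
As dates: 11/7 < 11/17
True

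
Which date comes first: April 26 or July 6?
April 26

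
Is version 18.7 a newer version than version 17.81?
Yes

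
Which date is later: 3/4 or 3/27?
3/27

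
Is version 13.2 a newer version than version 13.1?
Yes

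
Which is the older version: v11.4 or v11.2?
v11.2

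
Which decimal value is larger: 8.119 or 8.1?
8.119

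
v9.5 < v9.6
True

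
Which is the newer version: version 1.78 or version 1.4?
version 1.78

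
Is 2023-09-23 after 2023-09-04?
Yes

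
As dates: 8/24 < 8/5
False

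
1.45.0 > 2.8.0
False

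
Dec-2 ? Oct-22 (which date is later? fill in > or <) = >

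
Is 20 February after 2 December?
No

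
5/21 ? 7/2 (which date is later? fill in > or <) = <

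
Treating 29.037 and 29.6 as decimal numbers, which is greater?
29.6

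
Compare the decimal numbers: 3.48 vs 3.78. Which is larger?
3.78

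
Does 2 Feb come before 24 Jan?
No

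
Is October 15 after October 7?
Yes. Day 15 comes after day 7 in October — this is a date comparison, not a decimal one (the decimal 10.15 would be smaller than 10.7).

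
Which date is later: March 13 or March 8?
March 13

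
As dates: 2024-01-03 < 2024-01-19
True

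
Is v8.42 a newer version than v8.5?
Yes. Version numbers are compared segment by segment as integers, not as decimals: minor version 42 > 5, so v8.42 > v8.5 (even though the decimal 8.42 < 8.5).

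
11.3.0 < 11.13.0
True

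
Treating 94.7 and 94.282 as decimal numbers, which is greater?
94.7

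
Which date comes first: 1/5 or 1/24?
1/5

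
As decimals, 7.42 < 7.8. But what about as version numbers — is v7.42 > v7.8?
True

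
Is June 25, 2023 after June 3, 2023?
Yes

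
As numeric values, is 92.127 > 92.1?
True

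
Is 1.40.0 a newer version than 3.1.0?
No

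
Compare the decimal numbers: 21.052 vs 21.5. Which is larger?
21.5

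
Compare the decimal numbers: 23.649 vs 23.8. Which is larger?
23.8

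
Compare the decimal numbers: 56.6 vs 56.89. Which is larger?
56.89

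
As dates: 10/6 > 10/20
False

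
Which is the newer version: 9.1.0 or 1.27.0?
9.1.0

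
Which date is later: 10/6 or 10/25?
10/25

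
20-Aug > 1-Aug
True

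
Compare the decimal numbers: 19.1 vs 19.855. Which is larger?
19.855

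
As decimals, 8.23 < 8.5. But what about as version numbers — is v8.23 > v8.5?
True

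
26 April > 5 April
True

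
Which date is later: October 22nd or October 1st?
October 22nd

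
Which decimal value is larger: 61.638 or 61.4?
61.638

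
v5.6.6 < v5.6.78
True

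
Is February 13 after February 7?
Yes. Day 13 comes after day 7 in February — this is a date comparison, not a decimal one (the decimal 2.13 would be smaller than 2.7).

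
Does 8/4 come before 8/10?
Yes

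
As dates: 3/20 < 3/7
False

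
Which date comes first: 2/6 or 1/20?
1/20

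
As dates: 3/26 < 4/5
True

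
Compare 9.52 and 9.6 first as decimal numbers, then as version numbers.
As decimals: 9.52 < 9.6. As versions: v9.52 > v9.6 (minor version 52 > 6).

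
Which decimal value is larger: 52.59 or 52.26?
52.59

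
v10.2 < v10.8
True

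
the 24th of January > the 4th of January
True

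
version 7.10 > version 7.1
True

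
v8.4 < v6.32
False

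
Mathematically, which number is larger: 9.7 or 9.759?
9.759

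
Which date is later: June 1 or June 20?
June 20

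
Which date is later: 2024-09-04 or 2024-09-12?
2024-09-12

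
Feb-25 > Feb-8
True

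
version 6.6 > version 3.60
True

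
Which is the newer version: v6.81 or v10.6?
v10.6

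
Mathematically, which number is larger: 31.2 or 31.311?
31.311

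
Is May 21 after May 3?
Yes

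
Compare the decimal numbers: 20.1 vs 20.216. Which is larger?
20.216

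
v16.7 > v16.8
False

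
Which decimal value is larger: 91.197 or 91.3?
91.3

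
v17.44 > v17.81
False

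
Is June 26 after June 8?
Yes. Day 26 comes after day 8 in June — this is a date comparison, not a decimal one (the decimal 6.26 would be smaller than 6.8).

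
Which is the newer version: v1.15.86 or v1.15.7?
v1.15.86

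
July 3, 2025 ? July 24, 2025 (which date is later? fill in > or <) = <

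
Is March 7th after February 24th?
Yes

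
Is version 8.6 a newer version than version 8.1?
Yes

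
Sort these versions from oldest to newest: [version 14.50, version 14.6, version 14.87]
[version 14.6, version 14.50, version 14.87]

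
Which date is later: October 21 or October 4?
October 21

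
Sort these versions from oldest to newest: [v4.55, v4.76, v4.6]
[v4.6, v4.55, v4.76]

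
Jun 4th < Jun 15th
True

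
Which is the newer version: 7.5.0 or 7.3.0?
7.5.0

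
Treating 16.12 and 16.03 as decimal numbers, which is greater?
16.12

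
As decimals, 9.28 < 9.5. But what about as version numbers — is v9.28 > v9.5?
True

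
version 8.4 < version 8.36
True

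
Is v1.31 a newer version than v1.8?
Yes. Version numbers are compared segment by segment as integers, not as decimals: minor version 31 > 8, so v1.31 > v1.8 (even though the decimal 1.31 < 1.8).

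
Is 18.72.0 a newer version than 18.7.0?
Yes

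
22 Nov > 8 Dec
False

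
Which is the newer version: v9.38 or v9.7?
v9.38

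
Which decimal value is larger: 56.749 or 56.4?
56.749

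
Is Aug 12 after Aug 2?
Yes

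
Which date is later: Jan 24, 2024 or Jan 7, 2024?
Jan 24, 2024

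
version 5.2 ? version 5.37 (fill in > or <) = <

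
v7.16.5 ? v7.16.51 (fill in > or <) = <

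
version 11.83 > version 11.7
True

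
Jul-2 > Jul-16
False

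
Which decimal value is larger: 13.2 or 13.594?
13.594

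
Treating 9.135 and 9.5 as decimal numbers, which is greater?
9.5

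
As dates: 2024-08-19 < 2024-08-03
False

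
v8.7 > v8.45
False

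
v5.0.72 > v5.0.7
True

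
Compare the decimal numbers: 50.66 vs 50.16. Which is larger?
50.66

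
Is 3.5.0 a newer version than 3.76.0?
No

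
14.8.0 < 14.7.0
False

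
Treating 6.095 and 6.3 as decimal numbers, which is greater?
6.3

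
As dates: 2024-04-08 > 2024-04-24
False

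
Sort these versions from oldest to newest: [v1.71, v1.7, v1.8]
[v1.7, v1.8, v1.71]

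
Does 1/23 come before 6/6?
Yes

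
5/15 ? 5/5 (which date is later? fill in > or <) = >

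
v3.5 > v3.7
False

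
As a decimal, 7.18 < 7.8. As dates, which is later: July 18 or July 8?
July 18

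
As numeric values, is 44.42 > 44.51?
False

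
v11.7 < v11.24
True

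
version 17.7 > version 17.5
True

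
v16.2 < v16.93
True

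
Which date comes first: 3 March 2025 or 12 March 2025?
3 March 2025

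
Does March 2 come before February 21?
No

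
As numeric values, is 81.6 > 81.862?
False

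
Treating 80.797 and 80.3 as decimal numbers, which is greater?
80.797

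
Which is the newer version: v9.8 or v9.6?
v9.8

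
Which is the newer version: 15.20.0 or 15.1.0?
15.20.0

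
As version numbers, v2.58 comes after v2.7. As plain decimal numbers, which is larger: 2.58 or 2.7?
2.7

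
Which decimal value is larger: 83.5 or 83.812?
83.812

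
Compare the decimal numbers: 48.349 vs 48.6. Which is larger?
48.6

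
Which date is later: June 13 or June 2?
June 13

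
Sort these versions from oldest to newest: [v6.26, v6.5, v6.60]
[v6.5, v6.26, v6.60]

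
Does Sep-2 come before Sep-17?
Yes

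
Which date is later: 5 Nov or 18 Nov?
18 Nov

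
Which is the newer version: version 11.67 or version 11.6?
version 11.67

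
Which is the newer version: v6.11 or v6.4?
v6.11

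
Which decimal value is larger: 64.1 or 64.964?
64.964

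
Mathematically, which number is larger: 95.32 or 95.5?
95.5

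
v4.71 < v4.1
False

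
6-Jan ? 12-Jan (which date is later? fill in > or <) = <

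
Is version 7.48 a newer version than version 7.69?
No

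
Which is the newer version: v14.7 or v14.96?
v14.96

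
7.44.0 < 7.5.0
False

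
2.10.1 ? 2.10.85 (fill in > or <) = <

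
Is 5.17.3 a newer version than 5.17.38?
No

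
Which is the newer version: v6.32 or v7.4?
v7.4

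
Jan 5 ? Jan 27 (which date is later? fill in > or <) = <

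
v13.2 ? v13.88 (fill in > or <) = <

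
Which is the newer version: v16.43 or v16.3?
v16.43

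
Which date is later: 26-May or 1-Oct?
1-Oct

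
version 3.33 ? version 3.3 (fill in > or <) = >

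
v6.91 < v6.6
False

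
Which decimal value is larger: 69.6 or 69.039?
69.6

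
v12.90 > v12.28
True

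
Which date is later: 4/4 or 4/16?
4/16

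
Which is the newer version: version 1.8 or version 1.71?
version 1.71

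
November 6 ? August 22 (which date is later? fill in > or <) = >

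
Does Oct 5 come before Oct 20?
Yes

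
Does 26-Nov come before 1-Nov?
No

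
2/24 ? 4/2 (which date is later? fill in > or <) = <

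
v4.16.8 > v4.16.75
False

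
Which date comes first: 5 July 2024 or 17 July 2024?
5 July 2024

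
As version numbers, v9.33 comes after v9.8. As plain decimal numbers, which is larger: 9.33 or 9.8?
9.8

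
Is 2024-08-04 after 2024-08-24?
No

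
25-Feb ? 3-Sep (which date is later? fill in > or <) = <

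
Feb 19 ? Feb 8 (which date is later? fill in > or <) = >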